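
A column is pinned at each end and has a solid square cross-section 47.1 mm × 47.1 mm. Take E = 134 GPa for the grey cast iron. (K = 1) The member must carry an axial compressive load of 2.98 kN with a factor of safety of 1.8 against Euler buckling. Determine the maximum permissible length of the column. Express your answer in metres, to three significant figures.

L_max ≈ 10.1 m

I = a⁴/12 = 47.1⁴/12 = 4.101×10^5 mm⁴
I = 4.101×10^-7 m⁴
Required critical load P_cr = n·P = 1.8 × 2.98 = 5.364 kN = 5.364×10^3 N
From P_cr = π²EI/(K·L)²:  L = (1/K)·√(π²EI/P_cr) = (1/1)·√(π²×1.34×10^11×4.101×10^-7/5.364×10^3)
L = 10.1 m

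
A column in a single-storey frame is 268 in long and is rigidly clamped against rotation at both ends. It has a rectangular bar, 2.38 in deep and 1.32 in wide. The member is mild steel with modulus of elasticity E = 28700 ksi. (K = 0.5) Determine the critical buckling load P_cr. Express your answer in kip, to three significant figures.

Buckling occurs about the weak axis: I_min = h·b³/12 with b = 1.32 in (the shorter side).
I_min = 2.38×1.32³/12 = 0.4562 in⁴
Effective length L_e = K·L = 0.5 × 268 = 134.0 in
P_cr = π²EI / L_e² = π² × 28700×10³ × 0.4562 / 134.0² = 7.196×10^3 lb

P_cr ≈ 7.20 kip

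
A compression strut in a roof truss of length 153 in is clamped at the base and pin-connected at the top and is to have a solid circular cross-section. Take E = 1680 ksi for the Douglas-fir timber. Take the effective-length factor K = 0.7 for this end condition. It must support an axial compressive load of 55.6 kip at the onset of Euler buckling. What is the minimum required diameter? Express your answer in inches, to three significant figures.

d ≈ 5.29 in

L_e = K·L = 0.7 × 153 = 107.1 in
Required I = P_cr·L_e²/(π²E) = 5.560×10^4 × 107.1² / (π² × 1.68×10^6) = 38.46 in⁴
Solid circle: I = πd⁴/64  ⇒  d = (64I/π)^(1/4) = (64×38.46/π)^(1/4) = 5.29 in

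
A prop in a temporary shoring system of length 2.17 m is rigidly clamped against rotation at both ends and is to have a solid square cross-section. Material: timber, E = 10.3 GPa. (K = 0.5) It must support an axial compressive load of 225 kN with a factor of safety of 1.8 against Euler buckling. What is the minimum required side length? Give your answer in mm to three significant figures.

a ≈ 86.6 mm

Required P_cr = n·P = 1.8 × 225 = 405.0 kN
L_e = K·L = 0.5 × 2.17 = 1.085 m
Required I = P_cr·L_e²/(π²E) = 4.050×10^5 × 1.085² / (π² × 1.03×10^10) = 4.690×10^-6 m⁴
I_req = 4.690×10^6 mm⁴
Solid square: I = a⁴/12  ⇒  a = (12I)^(1/4) = (12×4.690×10^6)^(1/4) = 86.6 mm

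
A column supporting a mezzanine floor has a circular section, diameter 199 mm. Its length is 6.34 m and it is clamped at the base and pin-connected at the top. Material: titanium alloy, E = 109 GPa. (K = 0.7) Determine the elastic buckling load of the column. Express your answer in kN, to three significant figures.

P_cr ≈ 4200 kN

I = πd⁴/64 = π×199⁴/64 = 7.698×10^7 mm⁴
I = 7.698×10^7 mm⁴ = 7.698×10^-5 m⁴
Effective length L_e = K·L = 0.7 × 6.34 = 4.438 m
P_cr = π²EI / L_e² = π² × 109×10⁹ × 7.698×10^-5 / 4.438² = 4.205×10^6 N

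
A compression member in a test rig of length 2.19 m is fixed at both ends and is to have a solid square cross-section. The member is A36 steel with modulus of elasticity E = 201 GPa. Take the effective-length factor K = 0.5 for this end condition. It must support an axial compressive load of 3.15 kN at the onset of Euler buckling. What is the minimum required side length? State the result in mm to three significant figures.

L_e = K·L = 0.5 × 2.19 = 1.095 m
Required I = P_cr·L_e²/(π²E) = 3.150×10^3 × 1.095² / (π² × 2.01×10^11) = 1.904×10^-9 m⁴
I_req = 1.904×10^3 mm⁴
Solid square: I = a⁴/12  ⇒  a = (12I)^(1/4) = (12×1.904×10^3)^(1/4) = 12.3 mm

a ≈ 12.3 mm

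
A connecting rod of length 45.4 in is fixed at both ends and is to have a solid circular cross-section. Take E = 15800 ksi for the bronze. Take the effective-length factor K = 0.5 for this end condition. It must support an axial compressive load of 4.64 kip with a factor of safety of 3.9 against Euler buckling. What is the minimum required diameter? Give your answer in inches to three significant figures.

d ≈ 1.05 in

Required P_cr = n·P = 3.9 × 4.64 = 18.10 kip
L_e = K·L = 0.5 × 45.4 = 22.70 in
Required I = P_cr·L_e²/(π²E) = 1.810×10^4 × 22.70² / (π² × 1.58×10^7) = 5.980×10^-2 in⁴
Solid circle: I = πd⁴/64  ⇒  d = (64I/π)^(1/4) = (64×5.980×10^-2/π)^(1/4) = 1.05 in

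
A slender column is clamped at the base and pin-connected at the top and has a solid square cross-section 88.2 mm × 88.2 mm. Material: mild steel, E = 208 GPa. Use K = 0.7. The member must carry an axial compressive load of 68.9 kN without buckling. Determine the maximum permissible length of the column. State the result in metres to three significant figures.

I = a⁴/12 = 88.2⁴/12 = 5.043×10^6 mm⁴
I = 5.043×10^-6 m⁴
At the buckling limit P_cr = P = 6.890×10^4 N
From P_cr = π²EI/(K·L)²:  L = (1/K)·√(π²EI/P_cr) = (1/0.7)·√(π²×2.08×10^11×5.043×10^-6/6.890×10^4)
L = 17.5 m

L_max ≈ 17.5 m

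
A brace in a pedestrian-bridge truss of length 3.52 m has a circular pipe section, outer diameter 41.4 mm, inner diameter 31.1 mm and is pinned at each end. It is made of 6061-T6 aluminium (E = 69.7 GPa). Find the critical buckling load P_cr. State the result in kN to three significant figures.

P_cr ≈ 5.46 kN

d_o = 41.4 mm, d_i = 31.1 mm
I = π(d_o⁴ − d_i⁴)/64 = π(41.4⁴ − 31.10⁴)/64 = 9.828×10^4 mm⁴
I = 9.828×10^4 mm⁴ = 9.828×10^-8 m⁴
Effective length L_e = K·L = 1 × 3.52 = 3.520 m
P_cr = π²EI / L_e² = π² × 69.7×10⁹ × 9.828×10^-8 / 3.520² = 5.457×10^3 N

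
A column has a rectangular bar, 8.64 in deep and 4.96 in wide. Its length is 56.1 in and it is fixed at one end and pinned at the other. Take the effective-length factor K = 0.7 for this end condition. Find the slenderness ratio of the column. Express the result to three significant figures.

For a rectangle r_min = b/√12 = 4.96/√12 = 1.432 in
L_e = K·L = 0.7 × 56.1 = 39.27 in
λ = L_e / r_min = 39.270 / 1.432 = 27.4

λ ≈ 27.4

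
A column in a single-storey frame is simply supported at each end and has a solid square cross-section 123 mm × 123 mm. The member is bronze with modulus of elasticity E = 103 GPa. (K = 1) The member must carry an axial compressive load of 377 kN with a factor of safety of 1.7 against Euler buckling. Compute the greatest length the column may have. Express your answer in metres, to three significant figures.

L_max ≈ 5.50 m

I = a⁴/12 = 123⁴/12 = 1.907×10^7 mm⁴
I = 1.907×10^-5 m⁴
Required critical load P_cr = n·P = 1.7 × 377 = 640.9 kN = 6.409×10^5 N
From P_cr = π²EI/(K·L)²:  L = (1/K)·√(π²EI/P_cr) = (1/1)·√(π²×1.03×10^11×1.907×10^-5/6.409×10^5)
L = 5.50 m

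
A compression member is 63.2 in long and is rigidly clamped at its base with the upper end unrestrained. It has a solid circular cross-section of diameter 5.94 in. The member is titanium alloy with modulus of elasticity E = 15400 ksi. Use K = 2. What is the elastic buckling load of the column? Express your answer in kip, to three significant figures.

P_cr ≈ 581 kip

I = πd⁴/64 = π×5.94⁴/64 = 61.11 in⁴
Effective length L_e = K·L = 2 × 63.2 = 126.4 in
P_cr = π²EI / L_e² = π² × 15400×10³ × 61.11 / 126.4² = 5.814×10^5 lb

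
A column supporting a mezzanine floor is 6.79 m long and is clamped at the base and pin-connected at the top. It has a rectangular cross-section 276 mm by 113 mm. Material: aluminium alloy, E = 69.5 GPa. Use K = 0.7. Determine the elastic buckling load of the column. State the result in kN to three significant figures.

P_cr ≈ 1010 kN

Buckling occurs about the weak axis: I_min = h·b³/12 with b = 113 mm (the shorter side).
I_min = 276×113³/12 = 3.319×10^7 mm⁴
I = 3.319×10^7 mm⁴ = 3.319×10^-5 m⁴
Effective length L_e = K·L = 0.7 × 6.79 = 4.753 m
P_cr = π²EI / L_e² = π² × 69.5×10⁹ × 3.319×10^-5 / 4.753² = 1.008×10^6 N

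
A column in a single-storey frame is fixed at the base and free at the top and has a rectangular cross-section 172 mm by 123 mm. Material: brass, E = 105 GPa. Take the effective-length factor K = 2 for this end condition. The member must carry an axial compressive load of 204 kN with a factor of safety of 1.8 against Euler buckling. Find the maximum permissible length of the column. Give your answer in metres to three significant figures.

L_max ≈ 4.34 m

Buckling occurs about the weak axis: I_min = h·b³/12 with b = 123 mm (the shorter side).
I_min = 172×123³/12 = 2.667×10^7 mm⁴
I = 2.667×10^-5 m⁴
Required critical load P_cr = n·P = 1.8 × 204 = 367.2 kN = 3.672×10^5 N
From P_cr = π²EI/(K·L)²:  L = (1/K)·√(π²EI/P_cr) = (1/2)·√(π²×1.05×10^11×2.667×10^-5/3.672×10^5)
L = 4.34 m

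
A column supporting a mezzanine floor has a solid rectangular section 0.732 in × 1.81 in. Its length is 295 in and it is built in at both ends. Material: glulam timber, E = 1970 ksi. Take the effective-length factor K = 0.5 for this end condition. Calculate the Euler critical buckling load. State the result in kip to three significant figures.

Buckling occurs about the weak axis: I_min = h·b³/12 with b = 0.732 in (the shorter side).
I_min = 1.81×0.732³/12 = 5.916×10^-2 in⁴
Effective length L_e = K·L = 0.5 × 295 = 147.5 in
P_cr = π²EI / L_e² = π² × 1970×10³ × 5.916×10^-2 / 147.5² = 52.87 lb

P_cr ≈ 0.0529 kip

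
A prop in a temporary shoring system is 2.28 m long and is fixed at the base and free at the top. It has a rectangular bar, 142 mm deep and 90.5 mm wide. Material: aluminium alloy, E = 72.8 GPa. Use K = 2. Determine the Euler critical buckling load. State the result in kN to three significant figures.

Buckling occurs about the weak axis: I_min = h·b³/12 with b = 90.5 mm (the shorter side).
I_min = 142×90.5³/12 = 8.771×10^6 mm⁴
I = 8.771×10^6 mm⁴ = 8.771×10^-6 m⁴
Effective length L_e = K·L = 2 × 2.28 = 4.560 m
P_cr = π²EI / L_e² = π² × 72.8×10⁹ × 8.771×10^-6 / 4.560² = 3.031×10^5 N

P_cr ≈ 303 kN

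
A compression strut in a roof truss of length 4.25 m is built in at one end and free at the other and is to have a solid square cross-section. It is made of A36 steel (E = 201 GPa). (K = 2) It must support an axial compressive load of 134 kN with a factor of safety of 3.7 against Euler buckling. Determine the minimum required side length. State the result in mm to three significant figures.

Required P_cr = n·P = 3.7 × 134 = 495.8 kN
L_e = K·L = 2 × 4.25 = 8.500 m
Required I = P_cr·L_e²/(π²E) = 4.958×10^5 × 8.500² / (π² × 2.01×10^11) = 1.806×10^-5 m⁴
I_req = 1.806×10^7 mm⁴
Solid square: I = a⁴/12  ⇒  a = (12I)^(1/4) = (12×1.806×10^7)^(1/4) = 121 mm

a ≈ 121 mm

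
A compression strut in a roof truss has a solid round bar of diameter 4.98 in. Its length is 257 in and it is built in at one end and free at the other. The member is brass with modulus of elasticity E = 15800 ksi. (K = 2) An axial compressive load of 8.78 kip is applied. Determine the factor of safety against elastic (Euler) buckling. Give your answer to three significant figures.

n ≈ 2.03

I = πd⁴/64 = π×4.98⁴/64 = 30.19 in⁴
Effective length L_e = K·L = 2 × 257 = 514.0 in
P_cr = π²EI / L_e² = π² × 15800×10³ × 30.19 / 514.0² = 1.782×10^4 lb
Factor of safety n = P_cr / P = 17.820 / 8.78 = 2.03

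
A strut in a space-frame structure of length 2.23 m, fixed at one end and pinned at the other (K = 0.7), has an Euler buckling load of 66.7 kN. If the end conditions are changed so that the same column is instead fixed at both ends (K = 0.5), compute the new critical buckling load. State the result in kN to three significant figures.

P_cr ∝ 1/K², so P_cr,new = P_cr,old × (K_old/K_new)² = 66.7 × (0.7/0.5)²
= 66.7 × 1.960 = 131 kN

P_cr ≈ 131 kN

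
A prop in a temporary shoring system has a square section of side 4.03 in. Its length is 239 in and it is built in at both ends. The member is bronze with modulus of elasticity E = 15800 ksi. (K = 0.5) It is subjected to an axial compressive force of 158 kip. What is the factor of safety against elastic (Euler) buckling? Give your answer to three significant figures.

I = a⁴/12 = 4.03⁴/12 = 21.98 in⁴
Effective length L_e = K·L = 0.5 × 239 = 119.5 in
P_cr = π²EI / L_e² = π² × 15800×10³ × 21.98 / 119.5² = 2.400×10^5 lb
Factor of safety n = P_cr / P = 240.03 / 158 = 1.52

n ≈ 1.52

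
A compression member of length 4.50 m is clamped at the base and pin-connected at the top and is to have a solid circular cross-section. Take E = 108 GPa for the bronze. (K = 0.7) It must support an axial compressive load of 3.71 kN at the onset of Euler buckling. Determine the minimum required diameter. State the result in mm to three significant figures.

L_e = K·L = 0.7 × 4.50 = 3.150 m
Required I = P_cr·L_e²/(π²E) = 3.710×10^3 × 3.150² / (π² × 1.08×10^11) = 3.454×10^-8 m⁴
I_req = 3.454×10^4 mm⁴
Solid circle: I = πd⁴/64  ⇒  d = (64I/π)^(1/4) = (64×3.454×10^4/π)^(1/4) = 29.0 mm

d ≈ 29.0 mm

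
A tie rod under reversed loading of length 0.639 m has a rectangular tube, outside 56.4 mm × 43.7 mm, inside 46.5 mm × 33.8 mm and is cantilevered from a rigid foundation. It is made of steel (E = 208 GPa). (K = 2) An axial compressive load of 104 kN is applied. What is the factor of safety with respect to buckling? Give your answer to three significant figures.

Weak-axis I_min = (h_o·b_o³ − h_i·b_i³)/12 with b_o = 43.7, b_i = 33.80 mm (shorter outer/inner sides).
I_min = (56.4×43.7³ − 46.50×33.80³)/12 = 2.426×10^5 mm⁴
I = 2.426×10^5 mm⁴ = 2.426×10^-7 m⁴
Effective length L_e = K·L = 2 × 0.639 = 1.278 m
P_cr = π²EI / L_e² = π² × 208×10⁹ × 2.426×10^-7 / 1.278² = 3.049×10^5 N
Factor of safety n = P_cr / P = 304.92 / 104 = 2.93

n ≈ 2.93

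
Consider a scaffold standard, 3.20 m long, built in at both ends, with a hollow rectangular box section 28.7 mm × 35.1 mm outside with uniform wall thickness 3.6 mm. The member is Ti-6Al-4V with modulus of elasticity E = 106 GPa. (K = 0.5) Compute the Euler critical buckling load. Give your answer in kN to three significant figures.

P_cr ≈ 18.8 kN

Inner dimensions: h_i = 35.1 − 2×3.6 = 27.90 mm, b_i = 28.7 − 2×3.6 = 21.50 mm
Weak-axis I_min = (h_o·b_o³ − h_i·b_i³)/12 with b_o = 28.7, b_i = 21.50 mm (shorter outer/inner sides).
I_min = (35.1×28.7³ − 27.90×21.50³)/12 = 4.604×10^4 mm⁴
I = 4.604×10^4 mm⁴ = 4.604×10^-8 m⁴
Effective length L_e = K·L = 0.5 × 3.20 = 1.600 m
P_cr = π²EI / L_e² = π² × 106×10⁹ × 4.604×10^-8 / 1.600² = 1.881×10^4 N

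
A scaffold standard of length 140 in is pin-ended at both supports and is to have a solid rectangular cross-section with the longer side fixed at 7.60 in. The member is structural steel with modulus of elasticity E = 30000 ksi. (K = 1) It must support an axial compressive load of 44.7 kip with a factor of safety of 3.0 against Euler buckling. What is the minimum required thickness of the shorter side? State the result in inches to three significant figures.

b ≈ 2.41 in

Required P_cr = n·P = 3.0 × 44.7 = 134.1 kip
L_e = K·L = 1 × 140 = 140.0 in
Required I = P_cr·L_e²/(π²E) = 1.341×10^5 × 140.0² / (π² × 3.00×10^7) = 8.877 in⁴
Rectangle, weak axis: I_min = h·b³/12 with h = 7.60 in fixed  ⇒  b = (12I/h)^(1/3) = 2.41 in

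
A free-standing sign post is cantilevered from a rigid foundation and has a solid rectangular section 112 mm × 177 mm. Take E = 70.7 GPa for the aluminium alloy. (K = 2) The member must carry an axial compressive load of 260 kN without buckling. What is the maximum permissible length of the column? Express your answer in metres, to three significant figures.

Buckling occurs about the weak axis: I_min = h·b³/12 with b = 112 mm (the shorter side).
I_min = 177×112³/12 = 2.072×10^7 mm⁴
I = 2.072×10^-5 m⁴
At the buckling limit P_cr = P = 2.600×10^5 N
From P_cr = π²EI/(K·L)²:  L = (1/K)·√(π²EI/P_cr) = (1/2)·√(π²×7.07×10^10×2.072×10^-5/2.600×10^5)
L = 3.73 m

L_max ≈ 3.73 m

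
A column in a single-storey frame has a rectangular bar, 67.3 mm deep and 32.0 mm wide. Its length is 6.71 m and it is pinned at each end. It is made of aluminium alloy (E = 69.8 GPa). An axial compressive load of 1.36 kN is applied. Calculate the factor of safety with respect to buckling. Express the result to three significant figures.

Buckling occurs about the weak axis: I_min = h·b³/12 with b = 32.0 mm (the shorter side).
I_min = 67.3×32.0³/12 = 1.838×10^5 mm⁴
I = 1.838×10^5 mm⁴ = 1.838×10^-7 m⁴
Effective length L_e = K·L = 1 × 6.71 = 6.710 m
P_cr = π²EI / L_e² = π² × 69.8×10⁹ × 1.838×10^-7 / 6.710² = 2.812×10^3 N
Factor of safety n = P_cr / P = 2.8119 / 1.36 = 2.07

n ≈ 2.07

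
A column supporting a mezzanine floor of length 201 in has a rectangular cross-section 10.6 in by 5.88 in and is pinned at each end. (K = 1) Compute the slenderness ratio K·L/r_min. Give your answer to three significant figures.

λ ≈ 118

For a rectangle r_min = b/√12 = 5.88/√12 = 1.697 in
L_e = K·L = 1 × 201 = 201.0 in
λ = L_e / r_min = 201.00 / 1.697 = 118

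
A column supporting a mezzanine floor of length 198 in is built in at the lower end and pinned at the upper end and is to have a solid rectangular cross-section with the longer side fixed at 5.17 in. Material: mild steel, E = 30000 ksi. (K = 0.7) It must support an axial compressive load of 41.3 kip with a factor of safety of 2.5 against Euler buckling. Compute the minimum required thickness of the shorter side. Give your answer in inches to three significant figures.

b ≈ 2.50 in

Required P_cr = n·P = 2.5 × 41.3 = 103.2 kip
L_e = K·L = 0.7 × 198 = 138.6 in
Required I = P_cr·L_e²/(π²E) = 1.032×10^5 × 138.6² / (π² × 3.00×10^7) = 6.699 in⁴
Rectangle, weak axis: I_min = h·b³/12 with h = 5.17 in fixed  ⇒  b = (12I/h)^(1/3) = 2.50 in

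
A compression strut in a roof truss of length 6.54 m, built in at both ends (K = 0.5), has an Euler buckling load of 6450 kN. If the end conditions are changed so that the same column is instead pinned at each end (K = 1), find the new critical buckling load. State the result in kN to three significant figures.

P_cr ≈ 1610 kN

P_cr ∝ 1/K², so P_cr,new = P_cr,old × (K_old/K_new)² = 6450 × (0.5/1)²
= 6450 × 0.2500 = 1610 kN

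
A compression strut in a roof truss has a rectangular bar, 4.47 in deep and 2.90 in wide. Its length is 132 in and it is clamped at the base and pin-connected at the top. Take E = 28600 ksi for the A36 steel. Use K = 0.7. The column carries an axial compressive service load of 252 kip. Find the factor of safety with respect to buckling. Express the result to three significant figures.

n ≈ 1.19

Buckling occurs about the weak axis: I_min = h·b³/12 with b = 2.90 in (the shorter side).
I_min = 4.47×2.90³/12 = 9.085 in⁴
Effective length L_e = K·L = 0.7 × 132 = 92.40 in
P_cr = π²EI / L_e² = π² × 28600×10³ × 9.085 / 92.40² = 3.004×10^5 lb
Factor of safety n = P_cr / P = 300.36 / 252 = 1.19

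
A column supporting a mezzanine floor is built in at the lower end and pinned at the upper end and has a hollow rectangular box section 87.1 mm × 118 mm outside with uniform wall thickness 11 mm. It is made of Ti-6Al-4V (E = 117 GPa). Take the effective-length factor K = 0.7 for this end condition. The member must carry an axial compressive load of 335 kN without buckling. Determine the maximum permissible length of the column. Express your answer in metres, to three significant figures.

L_max ≈ 5.49 m

Inner dimensions: h_i = 118 − 2×11 = 96.00 mm, b_i = 87.1 − 2×11 = 65.10 mm
Weak-axis I_min = (h_o·b_o³ − h_i·b_i³)/12 with b_o = 87.1, b_i = 65.10 mm (shorter outer/inner sides).
I_min = (118×87.1³ − 96.00×65.10³)/12 = 4.290×10^6 mm⁴
I = 4.290×10^-6 m⁴
At the buckling limit P_cr = P = 3.350×10^5 N
From P_cr = π²EI/(K·L)²:  L = (1/K)·√(π²EI/P_cr) = (1/0.7)·√(π²×1.17×10^11×4.290×10^-6/3.350×10^5)
L = 5.49 m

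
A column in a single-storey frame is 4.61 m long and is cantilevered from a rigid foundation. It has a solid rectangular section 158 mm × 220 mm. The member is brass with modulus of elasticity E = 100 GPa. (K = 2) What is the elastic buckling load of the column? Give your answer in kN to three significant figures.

P_cr ≈ 840 kN

Buckling occurs about the weak axis: I_min = h·b³/12 with b = 158 mm (the shorter side).
I_min = 220×158³/12 = 7.231×10^7 mm⁴
I = 7.231×10^7 mm⁴ = 7.231×10^-5 m⁴
Effective length L_e = K·L = 2 × 4.61 = 9.220 m
P_cr = π²EI / L_e² = π² × 100×10⁹ × 7.231×10^-5 / 9.220² = 8.396×10^5 N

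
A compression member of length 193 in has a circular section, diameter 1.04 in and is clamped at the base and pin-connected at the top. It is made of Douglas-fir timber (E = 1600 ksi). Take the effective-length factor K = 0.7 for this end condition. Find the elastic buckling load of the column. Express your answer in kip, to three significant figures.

I = πd⁴/64 = π×1.04⁴/64 = 5.743×10^-2 in⁴
Effective length L_e = K·L = 0.7 × 193 = 135.1 in
P_cr = π²EI / L_e² = π² × 1600×10³ × 5.743×10^-2 / 135.1² = 49.68 lb

P_cr ≈ 0.0497 kip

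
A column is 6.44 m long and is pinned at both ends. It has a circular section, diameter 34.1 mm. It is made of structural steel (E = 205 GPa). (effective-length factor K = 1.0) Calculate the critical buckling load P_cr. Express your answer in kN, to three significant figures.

I = πd⁴/64 = π×34.1⁴/64 = 6.637×10^4 mm⁴
I = 6.637×10^4 mm⁴ = 6.637×10^-8 m⁴
Effective length L_e = K·L = 1 × 6.44 = 6.440 m
P_cr = π²EI / L_e² = π² × 205×10⁹ × 6.637×10^-8 / 6.440² = 3.238×10^3 N

P_cr ≈ 3.24 kN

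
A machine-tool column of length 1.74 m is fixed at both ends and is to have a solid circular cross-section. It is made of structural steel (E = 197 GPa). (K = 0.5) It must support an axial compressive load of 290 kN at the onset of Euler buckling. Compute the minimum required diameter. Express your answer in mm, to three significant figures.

d ≈ 38.9 mm

L_e = K·L = 0.5 × 1.74 = 0.8700 m
Required I = P_cr·L_e²/(π²E) = 2.900×10^5 × 0.8700² / (π² × 1.97×10^11) = 1.129×10^-7 m⁴
I_req = 1.129×10^5 mm⁴
Solid circle: I = πd⁴/64  ⇒  d = (64I/π)^(1/4) = (64×1.129×10^5/π)^(1/4) = 38.9 mm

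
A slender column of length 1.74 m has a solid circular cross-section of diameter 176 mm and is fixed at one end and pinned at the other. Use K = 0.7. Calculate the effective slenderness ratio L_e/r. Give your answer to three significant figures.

λ ≈ 27.7

For a solid circle r = d/4 = 176/4 = 44.00 mm
L_e = K·L = 0.7 × 1.74 m = 1.218 m = 1218.0 mm
λ = L_e / r_min = 1218.0 / 44.00 = 27.7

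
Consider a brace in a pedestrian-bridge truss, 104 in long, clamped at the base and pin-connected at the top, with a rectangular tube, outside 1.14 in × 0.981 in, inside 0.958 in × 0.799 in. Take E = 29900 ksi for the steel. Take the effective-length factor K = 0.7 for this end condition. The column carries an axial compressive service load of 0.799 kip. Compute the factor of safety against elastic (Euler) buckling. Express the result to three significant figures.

n ≈ 3.41

Weak-axis I_min = (h_o·b_o³ − h_i·b_i³)/12 with b_o = 0.981, b_i = 0.7990 in (shorter outer/inner sides).
I_min = (1.14×0.981³ − 0.9580×0.7990³)/12 = 4.897×10^-2 in⁴
Effective length L_e = K·L = 0.7 × 104 = 72.80 in
P_cr = π²EI / L_e² = π² × 29900×10³ × 4.897×10^-2 / 72.80² = 2.726×10^3 lb
Factor of safety n = P_cr / P = 2.7265 / 0.799 = 3.41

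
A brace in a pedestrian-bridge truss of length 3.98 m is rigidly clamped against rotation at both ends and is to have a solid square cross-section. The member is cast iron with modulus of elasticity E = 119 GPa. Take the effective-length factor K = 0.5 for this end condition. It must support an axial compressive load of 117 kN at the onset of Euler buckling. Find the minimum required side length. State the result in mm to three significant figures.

a ≈ 46.6 mm

L_e = K·L = 0.5 × 3.98 = 1.990 m
Required I = P_cr·L_e²/(π²E) = 1.170×10^5 × 1.990² / (π² × 1.19×10^11) = 3.945×10^-7 m⁴
I_req = 3.945×10^5 mm⁴
Solid square: I = a⁴/12  ⇒  a = (12I)^(1/4) = (12×3.945×10^5)^(1/4) = 46.6 mm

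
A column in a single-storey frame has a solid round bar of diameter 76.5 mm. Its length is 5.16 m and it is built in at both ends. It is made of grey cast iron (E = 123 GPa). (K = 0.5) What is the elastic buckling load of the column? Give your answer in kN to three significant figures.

P_cr ≈ 307 kN

I = πd⁴/64 = π×76.5⁴/64 = 1.681×10^6 mm⁴
I = 1.681×10^6 mm⁴ = 1.681×10^-6 m⁴
Effective length L_e = K·L = 0.5 × 5.16 = 2.580 m
P_cr = π²EI / L_e² = π² × 123×10⁹ × 1.681×10^-6 / 2.580² = 3.066×10^5 N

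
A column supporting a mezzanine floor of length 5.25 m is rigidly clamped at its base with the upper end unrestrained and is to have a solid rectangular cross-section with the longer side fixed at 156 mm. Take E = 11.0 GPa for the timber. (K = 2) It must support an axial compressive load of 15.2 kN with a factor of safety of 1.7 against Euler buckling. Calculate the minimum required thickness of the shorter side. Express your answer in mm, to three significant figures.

b ≈ 126 mm

Required P_cr = n·P = 1.7 × 15.2 = 25.84 kN
L_e = K·L = 2 × 5.25 = 10.50 m
Required I = P_cr·L_e²/(π²E) = 2.584×10^4 × 10.50² / (π² × 1.10×10^10) = 2.624×10^-5 m⁴
I_req = 2.624×10^7 mm⁴
Rectangle, weak axis: I_min = h·b³/12 with h = 156 mm fixed  ⇒  b = (12I/h)^(1/3) = 126 mm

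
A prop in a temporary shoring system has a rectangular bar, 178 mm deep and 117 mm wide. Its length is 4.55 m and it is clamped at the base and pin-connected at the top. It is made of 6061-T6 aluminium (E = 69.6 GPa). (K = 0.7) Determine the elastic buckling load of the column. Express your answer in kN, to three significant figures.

Buckling occurs about the weak axis: I_min = h·b³/12 with b = 117 mm (the shorter side).
I_min = 178×117³/12 = 2.376×10^7 mm⁴
I = 2.376×10^7 mm⁴ = 2.376×10^-5 m⁴
Effective length L_e = K·L = 0.7 × 4.55 = 3.185 m
P_cr = π²EI / L_e² = π² × 69.6×10⁹ × 2.376×10^-5 / 3.185² = 1.609×10^6 N

P_cr ≈ 1610 kN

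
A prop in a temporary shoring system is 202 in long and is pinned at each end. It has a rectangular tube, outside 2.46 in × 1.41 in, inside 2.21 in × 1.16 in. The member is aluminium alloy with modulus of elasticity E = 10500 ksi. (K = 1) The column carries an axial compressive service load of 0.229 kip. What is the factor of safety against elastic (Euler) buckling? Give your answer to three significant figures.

n ≈ 3.19

Weak-axis I_min = (h_o·b_o³ − h_i·b_i³)/12 with b_o = 1.41, b_i = 1.160 in (shorter outer/inner sides).
I_min = (2.46×1.41³ − 2.210×1.160³)/12 = 0.2872 in⁴
Effective length L_e = K·L = 1 × 202 = 202.0 in
P_cr = π²EI / L_e² = π² × 10500×10³ × 0.2872 / 202.0² = 729.4 lb
Factor of safety n = P_cr / P = 0.72940 / 0.229 = 3.19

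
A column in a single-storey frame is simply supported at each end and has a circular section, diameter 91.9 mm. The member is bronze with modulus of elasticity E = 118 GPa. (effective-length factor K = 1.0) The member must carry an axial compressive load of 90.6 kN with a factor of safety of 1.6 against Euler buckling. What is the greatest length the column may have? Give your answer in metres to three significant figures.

L_max ≈ 5.30 m

I = πd⁴/64 = π×91.9⁴/64 = 3.501×10^6 mm⁴
I = 3.501×10^-6 m⁴
Required critical load P_cr = n·P = 1.6 × 90.6 = 145.0 kN = 1.450×10^5 N
From P_cr = π²EI/(K·L)²:  L = (1/K)·√(π²EI/P_cr) = (1/1)·√(π²×1.18×10^11×3.501×10^-6/1.450×10^5)
L = 5.30 m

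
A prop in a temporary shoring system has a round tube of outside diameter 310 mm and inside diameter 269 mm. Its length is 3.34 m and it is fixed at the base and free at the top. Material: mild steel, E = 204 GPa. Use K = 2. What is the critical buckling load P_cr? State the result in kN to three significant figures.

P_cr ≈ 8860 kN

d_o = 310 mm, d_i = 269 mm
I = π(d_o⁴ − d_i⁴)/64 = π(310⁴ − 269.0⁴)/64 = 1.963×10^8 mm⁴
I = 1.963×10^8 mm⁴ = 1.963×10^-4 m⁴
Effective length L_e = K·L = 2 × 3.34 = 6.680 m
P_cr = π²EI / L_e² = π² × 204×10⁹ × 1.963×10^-4 / 6.680² = 8.857×10^6 N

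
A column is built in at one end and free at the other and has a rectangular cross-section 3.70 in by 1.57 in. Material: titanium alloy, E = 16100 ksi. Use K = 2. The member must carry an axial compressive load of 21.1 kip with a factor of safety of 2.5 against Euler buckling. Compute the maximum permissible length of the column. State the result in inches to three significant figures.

L_max ≈ 30.0 in

Buckling occurs about the weak axis: I_min = h·b³/12 with b = 1.57 in (the shorter side).
I_min = 3.70×1.57³/12 = 1.193 in⁴
Required critical load P_cr = n·P = 2.5 × 21.1 = 52.75 kip = 5.275×10^4 lb
From P_cr = π²EI/(K·L)²:  L = (1/K)·√(π²EI/P_cr) = (1/2)·√(π²×1.61×10^7×1.193/5.275×10^4)
L = 30.0 in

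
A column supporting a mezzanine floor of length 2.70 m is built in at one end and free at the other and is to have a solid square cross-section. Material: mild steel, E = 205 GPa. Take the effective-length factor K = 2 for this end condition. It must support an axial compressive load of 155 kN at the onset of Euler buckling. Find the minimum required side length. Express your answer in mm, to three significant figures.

L_e = K·L = 2 × 2.70 = 5.400 m
Required I = P_cr·L_e²/(π²E) = 1.550×10^5 × 5.400² / (π² × 2.05×10^11) = 2.234×10^-6 m⁴
I_req = 2.234×10^6 mm⁴
Solid square: I = a⁴/12  ⇒  a = (12I)^(1/4) = (12×2.234×10^6)^(1/4) = 72.0 mm

a ≈ 72.0 mm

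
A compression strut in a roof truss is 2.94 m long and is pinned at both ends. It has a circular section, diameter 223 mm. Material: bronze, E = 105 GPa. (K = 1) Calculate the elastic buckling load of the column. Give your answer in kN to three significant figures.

I = πd⁴/64 = π×223⁴/64 = 1.214×10^8 mm⁴
I = 1.214×10^8 mm⁴ = 1.214×10^-4 m⁴
Effective length L_e = K·L = 1 × 2.94 = 2.940 m
P_cr = π²EI / L_e² = π² × 105×10⁹ × 1.214×10^-4 / 2.940² = 1.455×10^7 N

P_cr ≈ 14600 kN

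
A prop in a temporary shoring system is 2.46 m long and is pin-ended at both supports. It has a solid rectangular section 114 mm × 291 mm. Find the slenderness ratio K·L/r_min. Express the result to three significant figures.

λ ≈ 74.8

For a rectangle r_min = b/√12 = 114/√12 = 32.91 mm
L_e = K·L = 1 × 2.46 m = 2.460 m = 2460.0 mm
λ = L_e / r_min = 2460.0 / 32.91 = 74.8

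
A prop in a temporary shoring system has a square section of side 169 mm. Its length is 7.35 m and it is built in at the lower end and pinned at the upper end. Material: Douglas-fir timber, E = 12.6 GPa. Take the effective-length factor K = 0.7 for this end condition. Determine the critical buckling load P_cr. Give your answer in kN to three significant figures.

P_cr ≈ 319 kN

I = a⁴/12 = 169⁴/12 = 6.798×10^7 mm⁴
I = 6.798×10^7 mm⁴ = 6.798×10^-5 m⁴
Effective length L_e = K·L = 0.7 × 7.35 = 5.145 m
P_cr = π²EI / L_e² = π² × 12.6×10⁹ × 6.798×10^-5 / 5.145² = 3.193×10^5 N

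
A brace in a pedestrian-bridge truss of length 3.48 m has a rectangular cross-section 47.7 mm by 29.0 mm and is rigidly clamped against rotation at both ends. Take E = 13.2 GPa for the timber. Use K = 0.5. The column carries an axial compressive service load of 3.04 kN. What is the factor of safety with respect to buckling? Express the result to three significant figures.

n ≈ 1.37

Buckling occurs about the weak axis: I_min = h·b³/12 with b = 29.0 mm (the shorter side).
I_min = 47.7×29.0³/12 = 9.695×10^4 mm⁴
I = 9.695×10^4 mm⁴ = 9.695×10^-8 m⁴
Effective length L_e = K·L = 0.5 × 3.48 = 1.740 m
P_cr = π²EI / L_e² = π² × 13.2×10⁹ × 9.695×10^-8 / 1.740² = 4.172×10^3 N
Factor of safety n = P_cr / P = 4.1716 / 3.04 = 1.37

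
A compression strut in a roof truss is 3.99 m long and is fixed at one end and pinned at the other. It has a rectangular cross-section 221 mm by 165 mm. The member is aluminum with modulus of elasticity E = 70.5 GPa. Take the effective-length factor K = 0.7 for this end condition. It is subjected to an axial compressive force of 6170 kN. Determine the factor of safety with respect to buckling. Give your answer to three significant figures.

Buckling occurs about the weak axis: I_min = h·b³/12 with b = 165 mm (the shorter side).
I_min = 221×165³/12 = 8.273×10^7 mm⁴
I = 8.273×10^7 mm⁴ = 8.273×10^-5 m⁴
Effective length L_e = K·L = 0.7 × 3.99 = 2.793 m
P_cr = π²EI / L_e² = π² × 70.5×10⁹ × 8.273×10^-5 / 2.793² = 7.379×10^6 N
Factor of safety n = P_cr / P = 7379.2 / 6170 = 1.20

n ≈ 1.20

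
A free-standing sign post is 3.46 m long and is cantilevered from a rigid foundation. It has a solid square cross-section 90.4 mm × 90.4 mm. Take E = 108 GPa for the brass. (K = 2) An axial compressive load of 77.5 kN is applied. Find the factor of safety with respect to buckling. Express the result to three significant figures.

I = a⁴/12 = 90.4⁴/12 = 5.565×10^6 mm⁴
I = 5.565×10^6 mm⁴ = 5.565×10^-6 m⁴
Effective length L_e = K·L = 2 × 3.46 = 6.920 m
P_cr = π²EI / L_e² = π² × 108×10⁹ × 5.565×10^-6 / 6.920² = 1.239×10^5 N
Factor of safety n = P_cr / P = 123.88 / 77.5 = 1.60

n ≈ 1.60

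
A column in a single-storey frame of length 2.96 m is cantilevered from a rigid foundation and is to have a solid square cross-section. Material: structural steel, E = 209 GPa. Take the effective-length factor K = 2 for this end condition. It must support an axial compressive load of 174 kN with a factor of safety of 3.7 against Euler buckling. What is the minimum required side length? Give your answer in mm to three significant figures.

Required P_cr = n·P = 3.7 × 174 = 643.8 kN
L_e = K·L = 2 × 2.96 = 5.920 m
Required I = P_cr·L_e²/(π²E) = 6.438×10^5 × 5.920² / (π² × 2.09×10^11) = 1.094×10^-5 m⁴
I_req = 1.094×10^7 mm⁴
Solid square: I = a⁴/12  ⇒  a = (12I)^(1/4) = (12×1.094×10^7)^(1/4) = 107 mm

a ≈ 107 mm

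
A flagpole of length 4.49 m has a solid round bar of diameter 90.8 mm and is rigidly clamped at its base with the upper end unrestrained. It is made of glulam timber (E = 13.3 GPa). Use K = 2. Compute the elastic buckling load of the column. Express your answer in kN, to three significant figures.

P_cr ≈ 5.43 kN

I = πd⁴/64 = π×90.8⁴/64 = 3.337×10^6 mm⁴
I = 3.337×10^6 mm⁴ = 3.337×10^-6 m⁴
Effective length L_e = K·L = 2 × 4.49 = 8.980 m
P_cr = π²EI / L_e² = π² × 13.3×10⁹ × 3.337×10^-6 / 8.980² = 5.431×10^3 N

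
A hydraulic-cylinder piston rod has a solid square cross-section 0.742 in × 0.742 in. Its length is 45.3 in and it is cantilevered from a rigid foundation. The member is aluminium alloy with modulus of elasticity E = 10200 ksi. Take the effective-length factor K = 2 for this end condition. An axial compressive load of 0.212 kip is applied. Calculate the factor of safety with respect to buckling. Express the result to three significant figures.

I = a⁴/12 = 0.742⁴/12 = 2.526×10^-2 in⁴
Effective length L_e = K·L = 2 × 45.3 = 90.60 in
P_cr = π²EI / L_e² = π² × 10200×10³ × 2.526×10^-2 / 90.60² = 309.8 lb
Factor of safety n = P_cr / P = 0.30980 / 0.212 = 1.46

n ≈ 1.46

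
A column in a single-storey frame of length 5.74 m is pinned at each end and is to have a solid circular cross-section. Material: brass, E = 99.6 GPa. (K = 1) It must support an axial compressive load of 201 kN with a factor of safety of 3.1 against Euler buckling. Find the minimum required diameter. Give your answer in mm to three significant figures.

Required P_cr = n·P = 3.1 × 201 = 623.1 kN
L_e = K·L = 1 × 5.74 = 5.740 m
Required I = P_cr·L_e²/(π²E) = 6.231×10^5 × 5.740² / (π² × 9.96×10^10) = 2.088×10^-5 m⁴
I_req = 2.088×10^7 mm⁴
Solid circle: I = πd⁴/64  ⇒  d = (64I/π)^(1/4) = (64×2.088×10^7/π)^(1/4) = 144 mm

d ≈ 144 mm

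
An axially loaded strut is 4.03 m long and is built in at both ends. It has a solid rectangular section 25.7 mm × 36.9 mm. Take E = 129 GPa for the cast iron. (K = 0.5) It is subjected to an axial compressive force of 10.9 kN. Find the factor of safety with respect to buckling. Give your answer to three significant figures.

Buckling occurs about the weak axis: I_min = h·b³/12 with b = 25.7 mm (the shorter side).
I_min = 36.9×25.7³/12 = 5.220×10^4 mm⁴
I = 5.220×10^4 mm⁴ = 5.220×10^-8 m⁴
Effective length L_e = K·L = 0.5 × 4.03 = 2.015 m
P_cr = π²EI / L_e² = π² × 129×10⁹ × 5.220×10^-8 / 2.015² = 1.637×10^4 N
Factor of safety n = P_cr / P = 16.368 / 10.9 = 1.50

n ≈ 1.50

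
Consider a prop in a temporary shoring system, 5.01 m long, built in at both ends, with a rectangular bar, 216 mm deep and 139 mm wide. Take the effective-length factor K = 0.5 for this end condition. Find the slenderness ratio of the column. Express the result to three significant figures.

For a rectangle r_min = b/√12 = 139/√12 = 40.13 mm
L_e = K·L = 0.5 × 5.01 m = 2.505 m = 2505.0 mm
λ = L_e / r_min = 2505.0 / 40.13 = 62.4

λ ≈ 62.4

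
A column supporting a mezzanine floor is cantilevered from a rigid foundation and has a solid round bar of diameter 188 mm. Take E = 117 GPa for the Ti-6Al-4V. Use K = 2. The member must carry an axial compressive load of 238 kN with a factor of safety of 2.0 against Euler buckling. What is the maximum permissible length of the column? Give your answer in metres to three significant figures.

L_max ≈ 6.10 m

I = πd⁴/64 = π×188⁴/64 = 6.132×10^7 mm⁴
I = 6.132×10^-5 m⁴
Required critical load P_cr = n·P = 2.0 × 238 = 476.0 kN = 4.760×10^5 N
From P_cr = π²EI/(K·L)²:  L = (1/K)·√(π²EI/P_cr) = (1/2)·√(π²×1.17×10^11×6.132×10^-5/4.760×10^5)
L = 6.10 m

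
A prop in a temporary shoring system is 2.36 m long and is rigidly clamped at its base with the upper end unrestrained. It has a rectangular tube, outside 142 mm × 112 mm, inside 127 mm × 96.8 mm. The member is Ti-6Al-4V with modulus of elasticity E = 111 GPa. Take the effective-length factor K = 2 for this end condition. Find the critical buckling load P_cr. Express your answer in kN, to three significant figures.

P_cr ≈ 345 kN

Weak-axis I_min = (h_o·b_o³ − h_i·b_i³)/12 with b_o = 112, b_i = 96.80 mm (shorter outer/inner sides).
I_min = (142×112³ − 127.0×96.80³)/12 = 7.025×10^6 mm⁴
I = 7.025×10^6 mm⁴ = 7.025×10^-6 m⁴
Effective length L_e = K·L = 2 × 2.36 = 4.720 m
P_cr = π²EI / L_e² = π² × 111×10⁹ × 7.025×10^-6 / 4.720² = 3.455×10^5 N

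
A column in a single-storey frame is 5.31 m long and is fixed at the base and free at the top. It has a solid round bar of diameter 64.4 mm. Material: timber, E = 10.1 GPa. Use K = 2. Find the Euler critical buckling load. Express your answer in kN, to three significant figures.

P_cr ≈ 0.746 kN

I = πd⁴/64 = π×64.4⁴/64 = 8.443×10^5 mm⁴
I = 8.443×10^5 mm⁴ = 8.443×10^-7 m⁴
Effective length L_e = K·L = 2 × 5.31 = 10.62 m
P_cr = π²EI / L_e² = π² × 10.1×10⁹ × 8.443×10^-7 / 10.62² = 746.3 N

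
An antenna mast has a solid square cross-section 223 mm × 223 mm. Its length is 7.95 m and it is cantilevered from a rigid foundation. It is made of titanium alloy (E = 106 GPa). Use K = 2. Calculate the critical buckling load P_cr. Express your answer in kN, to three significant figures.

I = a⁴/12 = 223⁴/12 = 2.061×10^8 mm⁴
I = 2.061×10^8 mm⁴ = 2.061×10^-4 m⁴
Effective length L_e = K·L = 2 × 7.95 = 15.90 m
P_cr = π²EI / L_e² = π² × 106×10⁹ × 2.061×10^-4 / 15.90² = 8.528×10^5 N

P_cr ≈ 853 kN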